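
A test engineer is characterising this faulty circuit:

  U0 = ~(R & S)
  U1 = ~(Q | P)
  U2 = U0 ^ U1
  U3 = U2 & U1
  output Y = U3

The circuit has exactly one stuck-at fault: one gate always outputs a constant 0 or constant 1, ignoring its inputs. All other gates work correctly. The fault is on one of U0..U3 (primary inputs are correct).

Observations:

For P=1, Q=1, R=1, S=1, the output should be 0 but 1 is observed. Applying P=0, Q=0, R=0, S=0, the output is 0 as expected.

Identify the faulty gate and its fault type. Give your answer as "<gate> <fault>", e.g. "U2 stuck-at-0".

U1 stuck-at-1

Fault-free values for test 1 (P=1, Q=1, R=1, S=1): U0=0, U1=0, U2=0, U3=0, giving Y=0. Observed 1.
Test 1: faults giving observed 1 are {U1 stuck-at-1, U3 stuck-at-1}.
Test 2 (P=0, Q=0, R=0, S=0): fault-free U0=1, U1=1, U2=0, U3=0 → 0; observed 0. Eliminates U3 stuck-at-1.
Only U1 stuck-at-1 is consistent with every test.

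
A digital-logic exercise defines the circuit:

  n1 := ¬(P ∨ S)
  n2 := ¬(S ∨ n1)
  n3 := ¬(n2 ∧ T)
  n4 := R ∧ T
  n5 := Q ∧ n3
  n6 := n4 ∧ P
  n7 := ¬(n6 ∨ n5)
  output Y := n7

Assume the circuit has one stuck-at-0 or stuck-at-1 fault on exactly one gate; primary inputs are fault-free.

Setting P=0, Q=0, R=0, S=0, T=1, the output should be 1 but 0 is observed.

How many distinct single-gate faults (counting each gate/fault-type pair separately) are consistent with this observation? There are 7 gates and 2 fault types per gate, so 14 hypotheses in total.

Fault-free: n1=1, n2=0, n3=1, n4=0, n5=0, n6=0, n7=1 → 1. Observed 0.
  n1 stuck-at-0: output 1 ✗
  n1 stuck-at-1: output 1 ✗
  n2 stuck-at-0: output 1 ✗
  n2 stuck-at-1: output 1 ✗
  n3 stuck-at-0: output 1 ✗
  n3 stuck-at-1: output 1 ✗
  n4 stuck-at-0: output 1 ✗
  n4 stuck-at-1: output 1 ✗
  n5 stuck-at-0: output 1 ✗
  n5 stuck-at-1: output 0 ✓
  n6 stuck-at-0: output 1 ✗
  n6 stuck-at-1: output 0 ✓
  n7 stuck-at-0: output 0 ✓
  n7 stuck-at-1: output 1 ✗
Consistent faults: {n5 stuck-at-1, n6 stuck-at-1, n7 stuck-at-0} — 3 in all.

3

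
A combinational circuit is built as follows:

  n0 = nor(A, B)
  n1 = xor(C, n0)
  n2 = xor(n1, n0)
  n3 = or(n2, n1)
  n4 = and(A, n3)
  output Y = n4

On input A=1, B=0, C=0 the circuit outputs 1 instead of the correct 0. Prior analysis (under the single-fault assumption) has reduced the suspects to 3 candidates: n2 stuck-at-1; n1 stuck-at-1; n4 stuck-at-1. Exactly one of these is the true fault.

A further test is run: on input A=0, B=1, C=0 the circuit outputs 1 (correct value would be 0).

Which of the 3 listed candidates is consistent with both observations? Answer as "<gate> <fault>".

n4 stuck-at-1

Evaluate each candidate on input A=0, B=1, C=0:
  n2 stuck-at-1: n0=0, n1=0, n2=1 [stuck-at-1], n3=1, n4=0 → 0 — eliminated
  n1 stuck-at-1: n0=0, n1=1 [stuck-at-1], n2=1, n3=1, n4=0 → 0 — eliminated
  n4 stuck-at-1: n0=0, n1=0, n2=0, n3=0, n4=1 [stuck-at-1] → 1 — matches
Only n4 stuck-at-1 reproduces the observed 1.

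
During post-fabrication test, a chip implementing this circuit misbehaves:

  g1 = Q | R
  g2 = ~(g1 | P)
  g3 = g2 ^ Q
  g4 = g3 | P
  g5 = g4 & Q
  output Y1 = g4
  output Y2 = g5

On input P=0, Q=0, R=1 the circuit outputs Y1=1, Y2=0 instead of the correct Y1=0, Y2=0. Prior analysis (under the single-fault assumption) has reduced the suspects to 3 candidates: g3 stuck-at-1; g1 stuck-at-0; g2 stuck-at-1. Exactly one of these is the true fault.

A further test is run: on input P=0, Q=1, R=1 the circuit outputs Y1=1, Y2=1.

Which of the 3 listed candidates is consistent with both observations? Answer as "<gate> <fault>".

Evaluate each candidate on input P=0, Q=1, R=1:
  g3 stuck-at-1: g1=1, g2=0, g3=1 [stuck-at-1], g4=1, g5=1 → Y1=1, Y2=1 — matches
  g1 stuck-at-0: g1=0 [stuck-at-0], g2=1, g3=0, g4=0, g5=0 → Y1=0, Y2=0 — eliminated
  g2 stuck-at-1: g1=1, g2=1 [stuck-at-1], g3=0, g4=0, g5=0 → Y1=0, Y2=0 — eliminated
Only g3 stuck-at-1 reproduces the observed Y1=1, Y2=1.

g3 stuck-at-1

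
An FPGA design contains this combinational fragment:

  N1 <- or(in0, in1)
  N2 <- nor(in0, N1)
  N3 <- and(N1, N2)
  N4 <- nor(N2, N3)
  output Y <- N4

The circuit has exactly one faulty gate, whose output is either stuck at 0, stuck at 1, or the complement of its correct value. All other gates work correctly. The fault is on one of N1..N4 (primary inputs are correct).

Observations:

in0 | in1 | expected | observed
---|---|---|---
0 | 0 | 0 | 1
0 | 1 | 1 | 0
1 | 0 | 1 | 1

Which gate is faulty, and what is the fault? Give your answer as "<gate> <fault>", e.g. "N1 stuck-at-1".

N1 inverted output

Fault-free values for test 1 (in0=0, in1=0): N1=0, N2=1, N3=0, N4=0, giving Y=0. Observed 1.
Test 1: faults giving observed 1 are {N1 stuck-at-1, N1 inverted output, N2 stuck-at-0, N2 inverted output, N4 stuck-at-1, N4 inverted output}.
Test 2 (in0=0, in1=1): fault-free N1=1, N2=0, N3=0, N4=1 → 1; observed 0. Eliminates N1 stuck-at-1, N2 stuck-at-0, N4 stuck-at-1.
Test 3 (in0=1, in1=0): fault-free N1=1, N2=0, N3=0, N4=1 → 1; observed 1. Eliminates N2 inverted output, N4 inverted output.
Only N1 inverted output is consistent with every test.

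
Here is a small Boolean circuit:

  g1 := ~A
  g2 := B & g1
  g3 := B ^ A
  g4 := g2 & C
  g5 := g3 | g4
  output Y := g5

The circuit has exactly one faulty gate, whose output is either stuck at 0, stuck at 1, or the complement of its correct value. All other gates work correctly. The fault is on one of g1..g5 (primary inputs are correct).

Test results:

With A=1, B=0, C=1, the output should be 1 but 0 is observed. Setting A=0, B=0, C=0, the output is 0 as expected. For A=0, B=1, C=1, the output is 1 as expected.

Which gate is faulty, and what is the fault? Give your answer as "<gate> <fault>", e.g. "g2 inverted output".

g3 stuck-at-0

Fault-free values for test 1 (A=1, B=0, C=1): g1=0, g2=0, g3=1, g4=0, g5=1, giving Y=1. Observed 0.
Test 1: faults giving observed 0 are {g3 stuck-at-0, g3 inverted output, g5 stuck-at-0, g5 inverted output}.
Test 2 (A=0, B=0, C=0): fault-free g1=1, g2=0, g3=0, g4=0, g5=0 → 0; observed 0. Eliminates g3 inverted output, g5 inverted output.
Test 3 (A=0, B=1, C=1): fault-free g1=1, g2=1, g3=1, g4=1, g5=1 → 1; observed 1. Eliminates g5 stuck-at-0.
Only g3 stuck-at-0 is consistent with every test.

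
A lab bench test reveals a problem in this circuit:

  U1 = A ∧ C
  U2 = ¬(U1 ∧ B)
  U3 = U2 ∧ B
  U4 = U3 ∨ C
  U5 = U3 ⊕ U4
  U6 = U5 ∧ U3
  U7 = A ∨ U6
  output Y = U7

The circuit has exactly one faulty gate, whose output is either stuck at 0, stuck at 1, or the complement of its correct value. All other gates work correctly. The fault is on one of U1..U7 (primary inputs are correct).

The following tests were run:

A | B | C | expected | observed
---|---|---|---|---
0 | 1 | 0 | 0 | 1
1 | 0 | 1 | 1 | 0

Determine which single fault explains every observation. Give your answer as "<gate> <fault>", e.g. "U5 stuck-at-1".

Fault-free values for test 1 (A=0, B=1, C=0): U1=0, U2=1, U3=1, U4=1, U5=0, U6=0, U7=0, giving Y=0. Observed 1.
Test 1: faults giving observed 1 are {U4 stuck-at-0, U4 inverted output, U5 stuck-at-1, U5 inverted output, U6 stuck-at-1, U6 inverted output, U7 stuck-at-1, U7 inverted output}.
Test 2 (A=1, B=0, C=1): fault-free U1=1, U2=1, U3=0, U4=1, U5=1, U6=0, U7=1 → 1; observed 0. Eliminates U4 stuck-at-0, U4 inverted output, U5 stuck-at-1, U5 inverted output, U6 stuck-at-1, U6 inverted output, U7 stuck-at-1.
Only U7 inverted output is consistent with every test.

U7 inverted output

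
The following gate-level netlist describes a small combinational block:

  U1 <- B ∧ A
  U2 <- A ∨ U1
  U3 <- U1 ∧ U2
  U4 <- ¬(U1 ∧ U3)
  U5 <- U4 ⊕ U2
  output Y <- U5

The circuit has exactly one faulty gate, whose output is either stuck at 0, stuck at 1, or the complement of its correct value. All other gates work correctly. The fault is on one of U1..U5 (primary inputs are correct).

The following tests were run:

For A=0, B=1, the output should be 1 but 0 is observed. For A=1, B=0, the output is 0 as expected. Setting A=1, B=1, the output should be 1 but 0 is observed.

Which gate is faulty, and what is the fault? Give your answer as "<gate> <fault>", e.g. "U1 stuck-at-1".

Fault-free values for test 1 (A=0, B=1): U1=0, U2=0, U3=0, U4=1, U5=1, giving Y=1. Observed 0.
Test 1: faults giving observed 0 are {U2 stuck-at-1, U2 inverted output, U4 stuck-at-0, U4 inverted output, U5 stuck-at-0, U5 inverted output}.
Test 2 (A=1, B=0): fault-free U1=0, U2=1, U3=0, U4=1, U5=0 → 0; observed 0. Eliminates U2 inverted output, U4 stuck-at-0, U4 inverted output, U5 inverted output.
Test 3 (A=1, B=1): fault-free U1=1, U2=1, U3=1, U4=0, U5=1 → 1; observed 0. Eliminates U2 stuck-at-1.
Only U5 stuck-at-0 is consistent with every test.

U5 stuck-at-0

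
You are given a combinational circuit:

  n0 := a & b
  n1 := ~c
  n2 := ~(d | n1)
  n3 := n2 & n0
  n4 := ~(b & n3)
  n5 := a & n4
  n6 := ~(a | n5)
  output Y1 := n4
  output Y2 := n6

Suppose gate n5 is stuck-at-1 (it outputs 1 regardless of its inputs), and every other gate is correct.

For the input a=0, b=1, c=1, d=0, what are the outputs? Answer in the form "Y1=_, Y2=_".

Y1=1, Y2=0

Propagate with n5 forced: n0=0, n1=0, n2=1, n3=0, n4=1, n5=1 [stuck-at-1], n6=0.
So the outputs are Y1=1, Y2=0. (Without the fault they would be Y1=1, Y2=1.)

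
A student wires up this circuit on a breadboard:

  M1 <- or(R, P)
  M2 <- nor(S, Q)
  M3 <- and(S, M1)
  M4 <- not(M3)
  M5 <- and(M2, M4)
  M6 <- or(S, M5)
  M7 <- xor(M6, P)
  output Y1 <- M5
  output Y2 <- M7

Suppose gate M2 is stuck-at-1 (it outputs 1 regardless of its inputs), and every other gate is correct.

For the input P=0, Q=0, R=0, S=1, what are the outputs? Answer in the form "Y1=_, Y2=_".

Propagate with M2 forced: M1=0, M2=1 [stuck-at-1], M3=0, M4=1, M5=1, M6=1, M7=1.
So the outputs are Y1=1, Y2=1. (Without the fault they would be Y1=0, Y2=1.)

Y1=1, Y2=1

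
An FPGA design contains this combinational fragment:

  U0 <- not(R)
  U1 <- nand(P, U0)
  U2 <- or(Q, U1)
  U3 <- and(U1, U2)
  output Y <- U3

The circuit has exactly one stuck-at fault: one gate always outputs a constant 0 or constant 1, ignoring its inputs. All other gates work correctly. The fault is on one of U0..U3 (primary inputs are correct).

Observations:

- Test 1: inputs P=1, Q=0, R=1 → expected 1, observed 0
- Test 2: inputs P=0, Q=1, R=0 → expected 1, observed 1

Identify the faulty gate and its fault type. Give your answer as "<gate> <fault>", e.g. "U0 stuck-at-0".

U0 stuck-at-1

Fault-free values for test 1 (P=1, Q=0, R=1): U0=0, U1=1, U2=1, U3=1, giving Y=1. Observed 0.
Test 1: faults giving observed 0 are {U0 stuck-at-1, U1 stuck-at-0, U2 stuck-at-0, U3 stuck-at-0}.
Test 2 (P=0, Q=1, R=0): fault-free U0=1, U1=1, U2=1, U3=1 → 1; observed 1. Eliminates U1 stuck-at-0, U2 stuck-at-0, U3 stuck-at-0.
Only U0 stuck-at-1 is consistent with every test.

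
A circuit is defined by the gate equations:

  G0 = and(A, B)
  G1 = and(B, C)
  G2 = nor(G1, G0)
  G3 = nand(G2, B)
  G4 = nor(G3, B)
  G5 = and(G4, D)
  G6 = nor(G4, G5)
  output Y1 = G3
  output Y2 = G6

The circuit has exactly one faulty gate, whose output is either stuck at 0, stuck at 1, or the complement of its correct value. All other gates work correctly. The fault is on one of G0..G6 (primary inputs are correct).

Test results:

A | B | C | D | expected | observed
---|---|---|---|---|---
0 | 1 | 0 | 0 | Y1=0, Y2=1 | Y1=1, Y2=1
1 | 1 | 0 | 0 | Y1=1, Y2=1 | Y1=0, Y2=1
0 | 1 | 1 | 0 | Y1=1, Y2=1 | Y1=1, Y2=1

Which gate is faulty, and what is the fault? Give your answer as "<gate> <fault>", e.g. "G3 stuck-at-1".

G0 inverted output

Fault-free values for test 1 (A=0, B=1, C=0, D=0): G0=0, G1=0, G2=1, G3=0, G4=0, G5=0, G6=1, giving Y1=0, Y2=1. Observed Y1=1, Y2=1.
Test 1: faults giving observed Y1=1, Y2=1 are {G0 stuck-at-1, G0 inverted output, G1 stuck-at-1, G1 inverted output, G2 stuck-at-0, G2 inverted output, G3 stuck-at-1, G3 inverted output}.
Test 2 (A=1, B=1, C=0, D=0): fault-free G0=1, G1=0, G2=0, G3=1, G4=0, G5=0, G6=1 → Y1=1, Y2=1; observed Y1=0, Y2=1. Eliminates G0 stuck-at-1, G1 stuck-at-1, G1 inverted output, G2 stuck-at-0, G3 stuck-at-1.
Test 3 (A=0, B=1, C=1, D=0): fault-free G0=0, G1=1, G2=0, G3=1, G4=0, G5=0, G6=1 → Y1=1, Y2=1; observed Y1=1, Y2=1. Eliminates G2 inverted output, G3 inverted output.
Only G0 inverted output is consistent with every test.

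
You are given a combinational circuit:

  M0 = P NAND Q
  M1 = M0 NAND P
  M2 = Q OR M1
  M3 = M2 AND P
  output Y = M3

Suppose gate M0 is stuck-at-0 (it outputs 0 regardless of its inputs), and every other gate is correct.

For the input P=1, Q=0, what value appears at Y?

Propagate with M0 forced: M0=0 [stuck-at-0], M1=1, M2=1, M3=1.
So Y = 1. (Without the fault it would be 0.)

1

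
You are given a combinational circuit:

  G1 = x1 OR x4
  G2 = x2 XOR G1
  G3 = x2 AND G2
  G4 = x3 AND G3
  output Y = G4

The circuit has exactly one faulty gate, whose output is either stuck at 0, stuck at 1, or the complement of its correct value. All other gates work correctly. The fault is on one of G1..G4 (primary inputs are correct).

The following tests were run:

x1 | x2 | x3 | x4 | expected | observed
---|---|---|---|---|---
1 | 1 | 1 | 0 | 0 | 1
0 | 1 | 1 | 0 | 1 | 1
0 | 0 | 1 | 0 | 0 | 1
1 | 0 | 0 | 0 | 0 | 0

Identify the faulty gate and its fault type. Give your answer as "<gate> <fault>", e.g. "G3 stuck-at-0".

Fault-free values for test 1 (x1=1, x2=1, x3=1, x4=0): G1=1, G2=0, G3=0, G4=0, giving Y=0. Observed 1.
Test 1: faults giving observed 1 are {G1 stuck-at-0, G1 inverted output, G2 stuck-at-1, G2 inverted output, G3 stuck-at-1, G3 inverted output, G4 stuck-at-1, G4 inverted output}.
Test 2 (x1=0, x2=1, x3=1, x4=0): fault-free G1=0, G2=1, G3=1, G4=1 → 1; observed 1. Eliminates G1 inverted output, G2 inverted output, G3 inverted output, G4 inverted output.
Test 3 (x1=0, x2=0, x3=1, x4=0): fault-free G1=0, G2=0, G3=0, G4=0 → 0; observed 1. Eliminates G1 stuck-at-0, G2 stuck-at-1.
Test 4 (x1=1, x2=0, x3=0, x4=0): fault-free G1=1, G2=1, G3=0, G4=0 → 0; observed 0. Eliminates G4 stuck-at-1.
Only G3 stuck-at-1 is consistent with every test.

G3 stuck-at-1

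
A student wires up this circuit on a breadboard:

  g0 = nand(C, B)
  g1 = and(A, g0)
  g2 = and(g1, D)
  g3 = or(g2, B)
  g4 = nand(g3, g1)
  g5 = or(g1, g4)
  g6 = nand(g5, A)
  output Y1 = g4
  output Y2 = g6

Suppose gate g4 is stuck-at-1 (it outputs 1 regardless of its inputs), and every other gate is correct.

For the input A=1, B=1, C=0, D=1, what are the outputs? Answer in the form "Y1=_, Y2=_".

Propagate with g4 forced: g0=1, g1=1, g2=1, g3=1, g4=1 [stuck-at-1], g5=1, g6=0.
So the outputs are Y1=1, Y2=0. (Without the fault they would be Y1=0, Y2=0.)

Y1=1, Y2=0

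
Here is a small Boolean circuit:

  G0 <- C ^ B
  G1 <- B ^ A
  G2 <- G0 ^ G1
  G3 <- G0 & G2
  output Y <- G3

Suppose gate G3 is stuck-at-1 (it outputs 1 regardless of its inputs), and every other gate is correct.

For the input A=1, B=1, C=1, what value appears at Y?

Propagate with G3 forced: G0=0, G1=0, G2=0, G3=1 [stuck-at-1].
So Y = 1. (Without the fault it would be 0.)

1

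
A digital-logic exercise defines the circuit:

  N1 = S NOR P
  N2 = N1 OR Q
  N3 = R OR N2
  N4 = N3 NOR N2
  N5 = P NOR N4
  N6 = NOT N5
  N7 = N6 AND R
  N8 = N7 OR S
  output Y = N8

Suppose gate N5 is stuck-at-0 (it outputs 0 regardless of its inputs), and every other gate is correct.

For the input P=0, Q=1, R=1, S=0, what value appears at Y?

Propagate with N5 forced: N1=1, N2=1, N3=1, N4=0, N5=0 [stuck-at-0], N6=1, N7=1, N8=1.
So Y = 1. (Without the fault it would be 0.)

1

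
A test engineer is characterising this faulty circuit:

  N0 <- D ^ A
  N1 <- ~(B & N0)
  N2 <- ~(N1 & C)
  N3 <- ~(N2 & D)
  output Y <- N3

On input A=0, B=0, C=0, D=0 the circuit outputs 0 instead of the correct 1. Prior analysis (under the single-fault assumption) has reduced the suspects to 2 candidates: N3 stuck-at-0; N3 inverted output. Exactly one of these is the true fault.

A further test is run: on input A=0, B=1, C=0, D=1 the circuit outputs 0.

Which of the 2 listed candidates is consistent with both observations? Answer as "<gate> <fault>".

Evaluate each candidate on input A=0, B=1, C=0, D=1:
  N3 stuck-at-0: N0=1, N1=0, N2=1, N3=0 [stuck-at-0] → 0 — matches
  N3 inverted output: N0=1, N1=0, N2=1, N3=1 [inverted output] → 1 — eliminated
Only N3 stuck-at-0 reproduces the observed 0.

N3 stuck-at-0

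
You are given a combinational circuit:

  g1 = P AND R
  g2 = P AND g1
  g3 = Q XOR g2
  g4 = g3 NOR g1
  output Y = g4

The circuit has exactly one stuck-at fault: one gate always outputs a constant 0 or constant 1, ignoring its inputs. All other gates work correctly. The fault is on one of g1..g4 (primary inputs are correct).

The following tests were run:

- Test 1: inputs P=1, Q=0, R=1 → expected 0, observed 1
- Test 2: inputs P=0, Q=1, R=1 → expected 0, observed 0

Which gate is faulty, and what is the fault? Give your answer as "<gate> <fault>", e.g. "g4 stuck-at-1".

g1 stuck-at-0

Fault-free values for test 1 (P=1, Q=0, R=1): g1=1, g2=1, g3=1, g4=0, giving Y=0. Observed 1.
Test 1: faults giving observed 1 are {g1 stuck-at-0, g4 stuck-at-1}.
Test 2 (P=0, Q=1, R=1): fault-free g1=0, g2=0, g3=1, g4=0 → 0; observed 0. Eliminates g4 stuck-at-1.
Only g1 stuck-at-0 is consistent with every test.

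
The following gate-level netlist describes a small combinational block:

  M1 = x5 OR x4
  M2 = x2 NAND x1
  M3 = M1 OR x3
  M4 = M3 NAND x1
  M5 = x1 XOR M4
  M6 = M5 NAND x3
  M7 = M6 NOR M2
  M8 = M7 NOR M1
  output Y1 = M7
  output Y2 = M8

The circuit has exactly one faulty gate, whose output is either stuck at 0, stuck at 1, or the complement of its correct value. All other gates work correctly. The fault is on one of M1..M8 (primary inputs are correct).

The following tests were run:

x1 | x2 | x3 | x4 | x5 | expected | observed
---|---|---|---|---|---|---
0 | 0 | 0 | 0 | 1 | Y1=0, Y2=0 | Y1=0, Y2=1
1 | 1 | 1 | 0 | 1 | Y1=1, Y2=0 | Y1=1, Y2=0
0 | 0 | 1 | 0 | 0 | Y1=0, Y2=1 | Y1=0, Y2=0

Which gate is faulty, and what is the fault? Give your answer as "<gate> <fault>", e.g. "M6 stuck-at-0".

M1 inverted output

Fault-free values for test 1 (x1=0, x2=0, x3=0, x4=0, x5=1): M1=1, M2=1, M3=1, M4=1, M5=1, M6=1, M7=0, M8=0, giving Y1=0, Y2=0. Observed Y1=0, Y2=1.
Test 1: faults giving observed Y1=0, Y2=1 are {M1 stuck-at-0, M1 inverted output, M8 stuck-at-1, M8 inverted output}.
Test 2 (x1=1, x2=1, x3=1, x4=0, x5=1): fault-free M1=1, M2=0, M3=1, M4=0, M5=1, M6=0, M7=1, M8=0 → Y1=1, Y2=0; observed Y1=1, Y2=0. Eliminates M8 stuck-at-1, M8 inverted output.
Test 3 (x1=0, x2=0, x3=1, x4=0, x5=0): fault-free M1=0, M2=1, M3=1, M4=1, M5=1, M6=0, M7=0, M8=1 → Y1=0, Y2=1; observed Y1=0, Y2=0. Eliminates M1 stuck-at-0.
Only M1 inverted output is consistent with every test.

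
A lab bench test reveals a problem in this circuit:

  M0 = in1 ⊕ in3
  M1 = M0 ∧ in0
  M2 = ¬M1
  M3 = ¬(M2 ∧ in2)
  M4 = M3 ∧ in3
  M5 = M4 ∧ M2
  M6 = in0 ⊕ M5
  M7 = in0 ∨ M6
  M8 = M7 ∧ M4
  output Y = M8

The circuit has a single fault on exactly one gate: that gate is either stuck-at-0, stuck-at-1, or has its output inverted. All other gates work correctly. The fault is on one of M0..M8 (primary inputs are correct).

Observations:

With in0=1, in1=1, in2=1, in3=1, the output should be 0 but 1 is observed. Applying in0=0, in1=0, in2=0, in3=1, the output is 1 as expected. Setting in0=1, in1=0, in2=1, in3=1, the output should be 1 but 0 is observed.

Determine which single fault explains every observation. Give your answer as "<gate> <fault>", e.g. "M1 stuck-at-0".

Fault-free values for test 1 (in0=1, in1=1, in2=1, in3=1): M0=0, M1=0, M2=1, M3=0, M4=0, M5=0, M6=1, M7=1, M8=0, giving Y=0. Observed 1.
Test 1: faults giving observed 1 are {M0 stuck-at-1, M0 inverted output, M1 stuck-at-1, M1 inverted output, M2 stuck-at-0, M2 inverted output, M3 stuck-at-1, M3 inverted output, M4 stuck-at-1, M4 inverted output, M8 stuck-at-1, M8 inverted output}.
Test 2 (in0=0, in1=0, in2=0, in3=1): fault-free M0=1, M1=0, M2=1, M3=1, M4=1, M5=1, M6=1, M7=1, M8=1 → 1; observed 1. Eliminates M1 stuck-at-1, M1 inverted output, M2 stuck-at-0, M2 inverted output, M3 inverted output, M4 inverted output, M8 inverted output.
Test 3 (in0=1, in1=0, in2=1, in3=1): fault-free M0=1, M1=1, M2=0, M3=1, M4=1, M5=0, M6=1, M7=1, M8=1 → 1; observed 0. Eliminates M0 stuck-at-1, M3 stuck-at-1, M4 stuck-at-1, M8 stuck-at-1.
Only M0 inverted output is consistent with every test.

M0 inverted output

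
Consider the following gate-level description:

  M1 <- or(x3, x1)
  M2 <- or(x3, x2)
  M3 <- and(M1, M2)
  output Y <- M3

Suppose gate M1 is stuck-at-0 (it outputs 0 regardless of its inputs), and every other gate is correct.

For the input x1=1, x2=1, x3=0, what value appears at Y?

0

Propagate with M1 forced: M1=0 [stuck-at-0], M2=1, M3=0.
So Y = 0. (Without the fault it would be 1.)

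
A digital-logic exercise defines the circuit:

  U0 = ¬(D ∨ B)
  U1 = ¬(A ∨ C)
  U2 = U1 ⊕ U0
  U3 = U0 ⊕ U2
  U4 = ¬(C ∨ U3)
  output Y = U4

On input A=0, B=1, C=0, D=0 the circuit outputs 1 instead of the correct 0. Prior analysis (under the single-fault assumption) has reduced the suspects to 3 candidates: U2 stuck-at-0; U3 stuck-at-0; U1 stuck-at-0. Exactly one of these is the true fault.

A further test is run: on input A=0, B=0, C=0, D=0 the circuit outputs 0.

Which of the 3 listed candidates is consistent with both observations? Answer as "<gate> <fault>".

U2 stuck-at-0

Evaluate each candidate on input A=0, B=0, C=0, D=0:
  U2 stuck-at-0: U0=1, U1=1, U2=0 [stuck-at-0], U3=1, U4=0 → 0 — matches
  U3 stuck-at-0: U0=1, U1=1, U2=0, U3=0 [stuck-at-0], U4=1 → 1 — eliminated
  U1 stuck-at-0: U0=1, U1=0 [stuck-at-0], U2=1, U3=0, U4=1 → 1 — eliminated
Only U2 stuck-at-0 reproduces the observed 0.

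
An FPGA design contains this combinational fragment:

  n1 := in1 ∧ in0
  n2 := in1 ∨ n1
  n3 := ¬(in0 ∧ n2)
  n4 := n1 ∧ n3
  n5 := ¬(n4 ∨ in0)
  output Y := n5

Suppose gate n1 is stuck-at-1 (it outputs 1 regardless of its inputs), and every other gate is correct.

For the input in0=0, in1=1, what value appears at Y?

0

Propagate with n1 forced: n1=1 [stuck-at-1], n2=1, n3=1, n4=1, n5=0.
So Y = 0. (Without the fault it would be 1.)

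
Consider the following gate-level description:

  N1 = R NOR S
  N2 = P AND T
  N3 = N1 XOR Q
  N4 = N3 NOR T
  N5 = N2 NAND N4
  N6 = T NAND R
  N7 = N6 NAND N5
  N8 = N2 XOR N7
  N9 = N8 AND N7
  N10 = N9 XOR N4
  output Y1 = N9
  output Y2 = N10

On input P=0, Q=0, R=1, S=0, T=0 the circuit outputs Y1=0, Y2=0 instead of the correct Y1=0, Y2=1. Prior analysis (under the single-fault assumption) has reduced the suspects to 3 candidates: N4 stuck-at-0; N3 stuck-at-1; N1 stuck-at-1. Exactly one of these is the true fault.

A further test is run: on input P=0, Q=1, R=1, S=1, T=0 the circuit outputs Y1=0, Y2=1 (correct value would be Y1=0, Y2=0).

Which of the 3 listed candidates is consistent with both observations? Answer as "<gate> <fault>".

Evaluate each candidate on input P=0, Q=1, R=1, S=1, T=0:
  N4 stuck-at-0: N1=0, N2=0, N3=1, N4=0 [stuck-at-0], N5=1, N6=1, N7=0, N8=0, N9=0, N10=0 → Y1=0, Y2=0 — eliminated
  N3 stuck-at-1: N1=0, N2=0, N3=1 [stuck-at-1], N4=0, N5=1, N6=1, N7=0, N8=0, N9=0, N10=0 → Y1=0, Y2=0 — eliminated
  N1 stuck-at-1: N1=1 [stuck-at-1], N2=0, N3=0, N4=1, N5=1, N6=1, N7=0, N8=0, N9=0, N10=1 → Y1=0, Y2=1 — matches
Only N1 stuck-at-1 reproduces the observed Y1=0, Y2=1.

N1 stuck-at-1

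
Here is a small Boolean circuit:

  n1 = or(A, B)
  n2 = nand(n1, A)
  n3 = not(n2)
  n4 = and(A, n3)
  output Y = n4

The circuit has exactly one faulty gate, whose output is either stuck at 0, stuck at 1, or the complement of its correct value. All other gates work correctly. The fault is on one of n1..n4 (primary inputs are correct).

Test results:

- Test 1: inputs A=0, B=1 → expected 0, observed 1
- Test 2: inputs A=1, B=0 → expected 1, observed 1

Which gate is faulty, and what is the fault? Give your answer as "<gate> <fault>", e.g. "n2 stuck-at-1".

n4 stuck-at-1

Fault-free values for test 1 (A=0, B=1): n1=1, n2=1, n3=0, n4=0, giving Y=0. Observed 1.
Test 1: faults giving observed 1 are {n4 stuck-at-1, n4 inverted output}.
Test 2 (A=1, B=0): fault-free n1=1, n2=0, n3=1, n4=1 → 1; observed 1. Eliminates n4 inverted output.
Only n4 stuck-at-1 is consistent with every test.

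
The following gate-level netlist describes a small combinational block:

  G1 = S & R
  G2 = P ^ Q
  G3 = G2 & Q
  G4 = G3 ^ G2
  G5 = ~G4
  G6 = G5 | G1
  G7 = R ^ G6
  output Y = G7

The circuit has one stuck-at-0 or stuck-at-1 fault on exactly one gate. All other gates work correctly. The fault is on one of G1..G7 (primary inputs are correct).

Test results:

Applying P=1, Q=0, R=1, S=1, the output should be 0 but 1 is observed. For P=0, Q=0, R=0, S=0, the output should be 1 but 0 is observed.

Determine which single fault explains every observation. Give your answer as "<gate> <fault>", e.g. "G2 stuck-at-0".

Fault-free values for test 1 (P=1, Q=0, R=1, S=1): G1=1, G2=1, G3=0, G4=1, G5=0, G6=1, G7=0, giving Y=0. Observed 1.
Test 1: faults giving observed 1 are {G1 stuck-at-0, G6 stuck-at-0, G7 stuck-at-1}.
Test 2 (P=0, Q=0, R=0, S=0): fault-free G1=0, G2=0, G3=0, G4=0, G5=1, G6=1, G7=1 → 1; observed 0. Eliminates G1 stuck-at-0, G7 stuck-at-1.
Only G6 stuck-at-0 is consistent with every test.

G6 stuck-at-0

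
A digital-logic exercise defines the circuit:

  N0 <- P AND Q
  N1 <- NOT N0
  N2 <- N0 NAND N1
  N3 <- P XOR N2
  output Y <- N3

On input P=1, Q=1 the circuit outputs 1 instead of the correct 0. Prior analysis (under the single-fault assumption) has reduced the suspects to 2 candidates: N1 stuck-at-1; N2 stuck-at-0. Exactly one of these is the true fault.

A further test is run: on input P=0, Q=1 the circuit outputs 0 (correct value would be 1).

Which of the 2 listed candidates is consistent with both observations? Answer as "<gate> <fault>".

Evaluate each candidate on input P=0, Q=1:
  N1 stuck-at-1: N0=0, N1=1 [stuck-at-1], N2=1, N3=1 → 1 — eliminated
  N2 stuck-at-0: N0=0, N1=1, N2=0 [stuck-at-0], N3=0 → 0 — matches
Only N2 stuck-at-0 reproduces the observed 0.

N2 stuck-at-0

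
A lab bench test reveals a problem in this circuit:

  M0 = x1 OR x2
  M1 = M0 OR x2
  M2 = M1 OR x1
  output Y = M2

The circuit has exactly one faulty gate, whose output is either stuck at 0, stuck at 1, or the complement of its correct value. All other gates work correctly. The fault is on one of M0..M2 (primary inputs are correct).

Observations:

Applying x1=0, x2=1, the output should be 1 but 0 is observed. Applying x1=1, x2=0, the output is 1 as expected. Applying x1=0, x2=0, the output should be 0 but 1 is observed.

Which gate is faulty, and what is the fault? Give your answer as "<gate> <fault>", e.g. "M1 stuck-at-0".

M1 inverted output

Fault-free values for test 1 (x1=0, x2=1): M0=1, M1=1, M2=1, giving Y=1. Observed 0.
Test 1: faults giving observed 0 are {M1 stuck-at-0, M1 inverted output, M2 stuck-at-0, M2 inverted output}.
Test 2 (x1=1, x2=0): fault-free M0=1, M1=1, M2=1 → 1; observed 1. Eliminates M2 stuck-at-0, M2 inverted output.
Test 3 (x1=0, x2=0): fault-free M0=0, M1=0, M2=0 → 0; observed 1. Eliminates M1 stuck-at-0.
Only M1 inverted output is consistent with every test.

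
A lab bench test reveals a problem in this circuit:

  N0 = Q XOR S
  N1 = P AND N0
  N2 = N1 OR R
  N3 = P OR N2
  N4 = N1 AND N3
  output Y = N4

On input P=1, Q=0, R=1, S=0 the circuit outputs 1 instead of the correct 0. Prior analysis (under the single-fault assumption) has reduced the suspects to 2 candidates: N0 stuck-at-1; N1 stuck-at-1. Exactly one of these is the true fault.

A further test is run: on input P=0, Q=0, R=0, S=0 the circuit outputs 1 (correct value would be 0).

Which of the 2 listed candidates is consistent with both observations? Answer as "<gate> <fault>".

N1 stuck-at-1

Evaluate each candidate on input P=0, Q=0, R=0, S=0:
  N0 stuck-at-1: N0=1 [stuck-at-1], N1=0, N2=0, N3=0, N4=0 → 0 — eliminated
  N1 stuck-at-1: N0=0, N1=1 [stuck-at-1], N2=1, N3=1, N4=1 → 1 — matches
Only N1 stuck-at-1 reproduces the observed 1.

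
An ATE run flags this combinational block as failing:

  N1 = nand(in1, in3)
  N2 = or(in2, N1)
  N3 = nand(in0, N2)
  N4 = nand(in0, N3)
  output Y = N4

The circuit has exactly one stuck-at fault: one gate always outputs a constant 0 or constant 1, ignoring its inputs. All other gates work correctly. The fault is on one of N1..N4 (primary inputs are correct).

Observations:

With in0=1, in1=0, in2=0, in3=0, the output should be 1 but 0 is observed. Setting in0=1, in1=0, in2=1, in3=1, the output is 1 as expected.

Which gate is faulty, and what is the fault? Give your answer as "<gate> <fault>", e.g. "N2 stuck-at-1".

Fault-free values for test 1 (in0=1, in1=0, in2=0, in3=0): N1=1, N2=1, N3=0, N4=1, giving Y=1. Observed 0.
Test 1: faults giving observed 0 are {N1 stuck-at-0, N2 stuck-at-0, N3 stuck-at-1, N4 stuck-at-0}.
Test 2 (in0=1, in1=0, in2=1, in3=1): fault-free N1=1, N2=1, N3=0, N4=1 → 1; observed 1. Eliminates N2 stuck-at-0, N3 stuck-at-1, N4 stuck-at-0.
Only N1 stuck-at-0 is consistent with every test.

N1 stuck-at-0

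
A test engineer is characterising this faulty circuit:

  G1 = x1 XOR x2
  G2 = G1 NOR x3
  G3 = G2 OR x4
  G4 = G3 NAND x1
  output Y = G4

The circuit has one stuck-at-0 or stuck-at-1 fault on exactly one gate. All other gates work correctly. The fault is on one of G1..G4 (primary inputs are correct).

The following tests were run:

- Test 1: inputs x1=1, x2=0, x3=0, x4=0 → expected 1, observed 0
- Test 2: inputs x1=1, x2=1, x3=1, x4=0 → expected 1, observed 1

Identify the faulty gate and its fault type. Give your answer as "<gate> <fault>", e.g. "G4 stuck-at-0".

Fault-free values for test 1 (x1=1, x2=0, x3=0, x4=0): G1=1, G2=0, G3=0, G4=1, giving Y=1. Observed 0.
Test 1: faults giving observed 0 are {G1 stuck-at-0, G2 stuck-at-1, G3 stuck-at-1, G4 stuck-at-0}.
Test 2 (x1=1, x2=1, x3=1, x4=0): fault-free G1=0, G2=0, G3=0, G4=1 → 1; observed 1. Eliminates G2 stuck-at-1, G3 stuck-at-1, G4 stuck-at-0.
Only G1 stuck-at-0 is consistent with every test.

G1 stuck-at-0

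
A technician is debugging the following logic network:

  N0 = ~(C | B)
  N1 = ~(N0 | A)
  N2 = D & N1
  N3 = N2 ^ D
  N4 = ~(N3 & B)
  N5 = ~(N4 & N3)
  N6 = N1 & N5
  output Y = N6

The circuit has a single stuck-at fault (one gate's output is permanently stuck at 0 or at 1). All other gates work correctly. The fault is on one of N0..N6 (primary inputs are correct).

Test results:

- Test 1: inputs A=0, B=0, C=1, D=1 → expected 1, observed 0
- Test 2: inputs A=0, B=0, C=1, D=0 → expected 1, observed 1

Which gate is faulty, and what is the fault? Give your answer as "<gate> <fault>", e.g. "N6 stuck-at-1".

N2 stuck-at-0

Fault-free values for test 1 (A=0, B=0, C=1, D=1): N0=0, N1=1, N2=1, N3=0, N4=1, N5=1, N6=1, giving Y=1. Observed 0.
Test 1: faults giving observed 0 are {N0 stuck-at-1, N1 stuck-at-0, N2 stuck-at-0, N3 stuck-at-1, N5 stuck-at-0, N6 stuck-at-0}.
Test 2 (A=0, B=0, C=1, D=0): fault-free N0=0, N1=1, N2=0, N3=0, N4=1, N5=1, N6=1 → 1; observed 1. Eliminates N0 stuck-at-1, N1 stuck-at-0, N3 stuck-at-1, N5 stuck-at-0, N6 stuck-at-0.
Only N2 stuck-at-0 is consistent with every test.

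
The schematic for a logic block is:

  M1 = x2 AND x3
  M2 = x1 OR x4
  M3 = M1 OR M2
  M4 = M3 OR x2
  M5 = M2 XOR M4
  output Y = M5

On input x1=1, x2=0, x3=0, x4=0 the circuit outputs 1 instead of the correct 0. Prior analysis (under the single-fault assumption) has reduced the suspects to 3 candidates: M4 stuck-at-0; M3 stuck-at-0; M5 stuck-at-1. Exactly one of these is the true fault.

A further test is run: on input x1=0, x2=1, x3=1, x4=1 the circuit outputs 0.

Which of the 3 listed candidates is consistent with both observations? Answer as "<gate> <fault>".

M3 stuck-at-0

Evaluate each candidate on input x1=0, x2=1, x3=1, x4=1:
  M4 stuck-at-0: M1=1, M2=1, M3=1, M4=0 [stuck-at-0], M5=1 → 1 — eliminated
  M3 stuck-at-0: M1=1, M2=1, M3=0 [stuck-at-0], M4=1, M5=0 → 0 — matches
  M5 stuck-at-1: M1=1, M2=1, M3=1, M4=1, M5=1 [stuck-at-1] → 1 — eliminated
Only M3 stuck-at-0 reproduces the observed 0.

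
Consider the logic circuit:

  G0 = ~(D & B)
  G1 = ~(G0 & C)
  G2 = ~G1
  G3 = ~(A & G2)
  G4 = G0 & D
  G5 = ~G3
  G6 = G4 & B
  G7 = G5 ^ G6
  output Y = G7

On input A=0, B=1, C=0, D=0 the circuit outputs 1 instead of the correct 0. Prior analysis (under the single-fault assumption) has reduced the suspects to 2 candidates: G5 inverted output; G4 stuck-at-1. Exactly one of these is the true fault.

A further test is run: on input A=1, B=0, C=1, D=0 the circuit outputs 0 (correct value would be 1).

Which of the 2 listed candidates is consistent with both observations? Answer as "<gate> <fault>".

Evaluate each candidate on input A=1, B=0, C=1, D=0:
  G5 inverted output: G0=1, G1=0, G2=1, G3=0, G4=0, G5=0 [inverted output], G6=0, G7=0 → 0 — matches
  G4 stuck-at-1: G0=1, G1=0, G2=1, G3=0, G4=1 [stuck-at-1], G5=1, G6=0, G7=1 → 1 — eliminated
Only G5 inverted output reproduces the observed 0.

G5 inverted output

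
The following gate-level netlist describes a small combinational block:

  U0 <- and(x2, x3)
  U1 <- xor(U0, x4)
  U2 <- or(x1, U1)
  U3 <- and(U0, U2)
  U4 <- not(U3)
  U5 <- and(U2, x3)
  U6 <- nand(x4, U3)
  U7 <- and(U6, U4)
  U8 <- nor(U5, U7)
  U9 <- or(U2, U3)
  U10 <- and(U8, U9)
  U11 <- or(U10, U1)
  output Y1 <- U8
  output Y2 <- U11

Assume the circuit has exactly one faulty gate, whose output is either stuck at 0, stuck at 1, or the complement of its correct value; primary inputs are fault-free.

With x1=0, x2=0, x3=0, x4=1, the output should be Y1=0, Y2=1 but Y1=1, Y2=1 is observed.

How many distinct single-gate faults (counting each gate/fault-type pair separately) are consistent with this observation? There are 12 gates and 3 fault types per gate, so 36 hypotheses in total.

10

Fault-free: U0=0, U1=1, U2=1, U3=0, U4=1, U5=0, U6=1, U7=1, U8=0, U9=1, U10=0, U11=1 → Y1=0, Y2=1. Observed Y1=1, Y2=1.
  U0: none of the 3 fault types match ✗
  U1: none of the 3 fault types match ✗
  U2: none of the 3 fault types match ✗
  U3: stuck-at-1, inverted output ✓; others ✗
  U4: stuck-at-0, inverted output ✓; others ✗
  U5: none of the 3 fault types match ✗
  U6: stuck-at-0, inverted output ✓; others ✗
  U7: stuck-at-0, inverted output ✓; others ✗
  U8: stuck-at-1, inverted output ✓; others ✗
  U9: none of the 3 fault types match ✗
  U10: none of the 3 fault types match ✗
  U11: none of the 3 fault types match ✗
Consistent faults: {U3 stuck-at-1, U3 inverted output, U4 stuck-at-0, U4 inverted output, U6 stuck-at-0, U6 inverted output, U7 stuck-at-0, U7 inverted output, U8 stuck-at-1, U8 inverted output} — 10 in all.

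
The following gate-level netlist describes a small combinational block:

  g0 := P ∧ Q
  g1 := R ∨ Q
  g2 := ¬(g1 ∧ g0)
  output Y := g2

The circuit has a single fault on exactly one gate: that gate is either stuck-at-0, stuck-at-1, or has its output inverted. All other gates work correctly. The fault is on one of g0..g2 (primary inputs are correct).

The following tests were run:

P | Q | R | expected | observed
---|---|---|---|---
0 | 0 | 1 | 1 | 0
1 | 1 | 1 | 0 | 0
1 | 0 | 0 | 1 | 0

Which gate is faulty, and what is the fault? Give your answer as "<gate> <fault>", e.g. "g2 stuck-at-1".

g2 stuck-at-0

Fault-free values for test 1 (P=0, Q=0, R=1): g0=0, g1=1, g2=1, giving Y=1. Observed 0.
Test 1: faults giving observed 0 are {g0 stuck-at-1, g0 inverted output, g2 stuck-at-0, g2 inverted output}.
Test 2 (P=1, Q=1, R=1): fault-free g0=1, g1=1, g2=0 → 0; observed 0. Eliminates g0 inverted output, g2 inverted output.
Test 3 (P=1, Q=0, R=0): fault-free g0=0, g1=0, g2=1 → 1; observed 0. Eliminates g0 stuck-at-1.
Only g2 stuck-at-0 is consistent with every test.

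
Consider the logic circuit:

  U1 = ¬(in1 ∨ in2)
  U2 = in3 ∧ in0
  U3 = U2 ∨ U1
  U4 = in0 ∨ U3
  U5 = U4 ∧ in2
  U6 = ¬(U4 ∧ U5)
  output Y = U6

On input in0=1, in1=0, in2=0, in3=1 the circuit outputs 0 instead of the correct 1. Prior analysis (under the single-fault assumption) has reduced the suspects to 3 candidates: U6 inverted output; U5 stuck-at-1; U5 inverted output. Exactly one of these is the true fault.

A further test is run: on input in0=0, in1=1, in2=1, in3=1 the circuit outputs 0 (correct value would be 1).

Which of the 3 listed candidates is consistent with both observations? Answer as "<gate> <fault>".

Evaluate each candidate on input in0=0, in1=1, in2=1, in3=1:
  U6 inverted output: U1=0, U2=0, U3=0, U4=0, U5=0, U6=0 [inverted output] → 0 — matches
  U5 stuck-at-1: U1=0, U2=0, U3=0, U4=0, U5=1 [stuck-at-1], U6=1 → 1 — eliminated
  U5 inverted output: U1=0, U2=0, U3=0, U4=0, U5=1 [inverted output], U6=1 → 1 — eliminated
Only U6 inverted output reproduces the observed 0.

U6 inverted output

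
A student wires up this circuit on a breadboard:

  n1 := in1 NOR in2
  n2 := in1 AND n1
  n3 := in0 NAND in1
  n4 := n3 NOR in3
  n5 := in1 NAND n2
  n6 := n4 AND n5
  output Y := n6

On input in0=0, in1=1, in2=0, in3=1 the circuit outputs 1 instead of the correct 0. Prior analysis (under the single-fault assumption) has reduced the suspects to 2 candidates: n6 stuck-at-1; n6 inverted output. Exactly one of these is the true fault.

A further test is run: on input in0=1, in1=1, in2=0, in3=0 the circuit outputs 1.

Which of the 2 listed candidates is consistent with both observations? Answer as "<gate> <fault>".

Evaluate each candidate on input in0=1, in1=1, in2=0, in3=0:
  n6 stuck-at-1: n1=0, n2=0, n3=0, n4=1, n5=1, n6=1 [stuck-at-1] → 1 — matches
  n6 inverted output: n1=0, n2=0, n3=0, n4=1, n5=1, n6=0 [inverted output] → 0 — eliminated
Only n6 stuck-at-1 reproduces the observed 1.

n6 stuck-at-1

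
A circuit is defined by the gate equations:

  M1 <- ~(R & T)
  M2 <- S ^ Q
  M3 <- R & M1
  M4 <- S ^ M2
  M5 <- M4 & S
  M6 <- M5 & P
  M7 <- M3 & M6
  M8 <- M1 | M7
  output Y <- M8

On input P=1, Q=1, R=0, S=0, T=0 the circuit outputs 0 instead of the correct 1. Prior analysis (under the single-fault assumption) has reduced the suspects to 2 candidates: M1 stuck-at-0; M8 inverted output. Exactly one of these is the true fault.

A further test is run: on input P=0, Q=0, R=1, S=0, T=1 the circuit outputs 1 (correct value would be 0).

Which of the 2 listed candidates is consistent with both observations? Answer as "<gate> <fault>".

Evaluate each candidate on input P=0, Q=0, R=1, S=0, T=1:
  M1 stuck-at-0: M1=0 [stuck-at-0], M2=0, M3=0, M4=0, M5=0, M6=0, M7=0, M8=0 → 0 — eliminated
  M8 inverted output: M1=0, M2=0, M3=0, M4=0, M5=0, M6=0, M7=0, M8=1 [inverted output] → 1 — matches
Only M8 inverted output reproduces the observed 1.

M8 inverted output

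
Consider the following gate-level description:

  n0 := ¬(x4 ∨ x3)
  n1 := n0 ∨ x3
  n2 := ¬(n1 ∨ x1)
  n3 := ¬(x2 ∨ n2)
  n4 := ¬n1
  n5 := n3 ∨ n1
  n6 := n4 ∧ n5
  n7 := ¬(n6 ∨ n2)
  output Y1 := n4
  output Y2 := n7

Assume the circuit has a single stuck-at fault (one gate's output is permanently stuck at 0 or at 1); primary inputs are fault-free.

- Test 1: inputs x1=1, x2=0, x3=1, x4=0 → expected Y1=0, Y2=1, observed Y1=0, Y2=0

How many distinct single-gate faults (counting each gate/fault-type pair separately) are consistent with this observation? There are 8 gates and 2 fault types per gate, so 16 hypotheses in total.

3

Fault-free: n0=0, n1=1, n2=0, n3=1, n4=0, n5=1, n6=0, n7=1 → Y1=0, Y2=1. Observed Y1=0, Y2=0.
  n0: none of the 2 fault types match ✗
  n1: none of the 2 fault types match ✗
  n2: stuck-at-1 ✓; others ✗
  n3: none of the 2 fault types match ✗
  n4: none of the 2 fault types match ✗
  n5: none of the 2 fault types match ✗
  n6: stuck-at-1 ✓; others ✗
  n7: stuck-at-0 ✓; others ✗
Consistent faults: {n2 stuck-at-1, n6 stuck-at-1, n7 stuck-at-0} — 3 in all.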